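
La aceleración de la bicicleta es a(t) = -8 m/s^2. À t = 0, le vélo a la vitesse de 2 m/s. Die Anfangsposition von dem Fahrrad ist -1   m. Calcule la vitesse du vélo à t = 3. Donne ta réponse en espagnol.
Debemos encontrar la integral de nuestra ecuación de la aceleración a(t) = -8 1 vez. Tomando ∫a(t)dt y aplicando v(0) = 2, encontramos v(t) = 2 - 8·t. Tenemos la velocidad v(t) = 2 - 8·t. Sustituyendo t = 3: v(3) = -22.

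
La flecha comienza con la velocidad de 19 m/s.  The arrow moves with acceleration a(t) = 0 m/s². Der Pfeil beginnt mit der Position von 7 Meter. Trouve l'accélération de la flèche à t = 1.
Nous avons l'accélération a(t) = 0. En substituant t = 1: a(1) = 0.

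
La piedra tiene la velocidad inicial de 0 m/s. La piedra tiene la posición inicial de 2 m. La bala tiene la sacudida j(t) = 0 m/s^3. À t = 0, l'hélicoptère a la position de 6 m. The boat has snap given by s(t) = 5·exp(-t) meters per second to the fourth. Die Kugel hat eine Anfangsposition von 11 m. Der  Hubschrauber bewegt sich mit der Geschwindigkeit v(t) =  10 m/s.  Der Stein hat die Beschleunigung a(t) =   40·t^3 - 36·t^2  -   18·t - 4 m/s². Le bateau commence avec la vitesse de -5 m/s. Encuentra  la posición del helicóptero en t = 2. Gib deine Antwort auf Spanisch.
Necesitamos integrar nuestra ecuación de la velocidad v(t) = 10 1 vez. La antiderivada de la velocidad, con x(0) = 6, da la posición: x(t) = 10·t + 6. Tenemos la posición x(t) = 10·t + 6. Sustituyendo t = 2: x(2) = 26.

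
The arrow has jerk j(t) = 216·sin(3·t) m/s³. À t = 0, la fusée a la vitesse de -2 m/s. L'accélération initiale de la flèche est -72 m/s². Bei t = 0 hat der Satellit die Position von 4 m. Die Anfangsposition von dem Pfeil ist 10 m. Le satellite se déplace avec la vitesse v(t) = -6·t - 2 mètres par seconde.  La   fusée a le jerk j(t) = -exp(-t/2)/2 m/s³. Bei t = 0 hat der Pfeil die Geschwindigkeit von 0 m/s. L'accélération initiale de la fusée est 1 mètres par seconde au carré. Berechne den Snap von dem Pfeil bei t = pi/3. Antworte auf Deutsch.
Wir müssen unsere Gleichung für den Ruck j(t) = 216·sin(3·t) 1-mal ableiten. Durch Ableiten von dem Ruck erhalten wir den Snap: s(t) = 648·cos(3·t). Wir haben den Snap s(t) = 648·cos(3·t). Durch Einsetzen von t = pi/3: s(pi/3) = -648.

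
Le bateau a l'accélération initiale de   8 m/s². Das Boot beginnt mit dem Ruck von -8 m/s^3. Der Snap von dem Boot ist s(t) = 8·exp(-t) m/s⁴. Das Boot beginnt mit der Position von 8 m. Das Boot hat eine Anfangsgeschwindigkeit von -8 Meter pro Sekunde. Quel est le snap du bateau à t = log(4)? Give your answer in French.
Nous avons le snap s(t) = 8·exp(-t). En substituant t = log(4): s(log(4)) = 2.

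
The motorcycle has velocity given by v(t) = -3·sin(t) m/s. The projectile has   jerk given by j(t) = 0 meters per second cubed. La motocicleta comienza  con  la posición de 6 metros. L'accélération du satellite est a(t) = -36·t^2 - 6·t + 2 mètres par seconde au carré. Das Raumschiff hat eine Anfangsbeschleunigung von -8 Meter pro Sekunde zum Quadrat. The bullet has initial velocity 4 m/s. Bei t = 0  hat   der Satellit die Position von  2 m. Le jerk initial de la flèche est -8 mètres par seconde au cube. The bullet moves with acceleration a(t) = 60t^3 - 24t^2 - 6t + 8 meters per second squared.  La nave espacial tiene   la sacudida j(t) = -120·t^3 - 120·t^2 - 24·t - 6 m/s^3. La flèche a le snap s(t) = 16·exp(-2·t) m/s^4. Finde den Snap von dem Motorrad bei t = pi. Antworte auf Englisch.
Starting from velocity v(t) = -3·sin(t), we take 3 derivatives. Differentiating velocity, we get acceleration: a(t) = -3·cos(t). Taking d/dt of a(t), we find j(t) = 3·sin(t). The derivative of jerk gives snap: s(t) = 3·cos(t). From the given snap equation s(t) = 3·cos(t), we substitute t = pi to get s = -3.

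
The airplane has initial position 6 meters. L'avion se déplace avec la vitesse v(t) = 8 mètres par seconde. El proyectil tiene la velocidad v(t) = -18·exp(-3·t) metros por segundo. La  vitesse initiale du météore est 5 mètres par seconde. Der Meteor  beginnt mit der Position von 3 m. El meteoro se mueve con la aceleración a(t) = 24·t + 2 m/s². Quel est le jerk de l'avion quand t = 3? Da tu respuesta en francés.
Pour résoudre ceci, nous devons prendre 2 dérivées de notre équation de la vitesse v(t) = 8. En prenant d/dt de v(t), nous trouvons a(t) = 0. En prenant d/dt de a(t), nous trouvons j(t) = 0. De l'équation du jerk j(t) = 0, nous substituons t = 3 pour obtenir j = 0.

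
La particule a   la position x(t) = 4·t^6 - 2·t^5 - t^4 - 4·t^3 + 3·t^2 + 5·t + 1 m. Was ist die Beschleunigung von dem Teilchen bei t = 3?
Um dies zu lösen, müssen wir 2 Ableitungen unserer Gleichung für die Position x(t) = 4·t^6 - 2·t^5 - t^4 - 4·t^3 + 3·t^2 + 5·t + 1 nehmen. Die Ableitung von der Position ergibt die Geschwindigkeit: v(t) = 24·t^5 - 10·t^4 - 4·t^3 - 12·t^2 + 6·t + 5. Die Ableitung von der Geschwindigkeit ergibt die Beschleunigung: a(t) = 120·t^4 - 40·t^3 - 12·t^2 - 24·t + 6. Mit a(t) = 120·t^4 - 40·t^3 - 12·t^2 - 24·t + 6 und Einsetzen von t = 3, finden wir a = 8466.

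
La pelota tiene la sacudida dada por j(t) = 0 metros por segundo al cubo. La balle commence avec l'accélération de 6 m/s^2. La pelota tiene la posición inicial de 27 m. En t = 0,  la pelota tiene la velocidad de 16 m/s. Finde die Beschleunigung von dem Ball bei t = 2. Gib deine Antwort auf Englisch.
We must find the antiderivative of our jerk equation j(t) = 0 1 time. The integral of jerk, with a(0) = 6, gives acceleration: a(t) = 6. Using a(t) = 6 and substituting t = 2, we find a = 6.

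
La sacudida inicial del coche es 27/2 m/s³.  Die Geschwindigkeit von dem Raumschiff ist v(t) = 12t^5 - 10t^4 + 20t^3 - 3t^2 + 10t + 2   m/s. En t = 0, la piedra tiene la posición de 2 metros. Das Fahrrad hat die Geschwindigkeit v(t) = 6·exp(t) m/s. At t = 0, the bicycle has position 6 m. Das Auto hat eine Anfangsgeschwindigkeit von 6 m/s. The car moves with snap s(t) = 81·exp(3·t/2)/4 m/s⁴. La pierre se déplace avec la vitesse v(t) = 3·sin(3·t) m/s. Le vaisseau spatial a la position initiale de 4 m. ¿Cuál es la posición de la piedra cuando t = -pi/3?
Para resolver esto, necesitamos tomar 1 antiderivada de nuestra ecuación de la velocidad v(t) = 3·sin(3·t). La antiderivada de la velocidad es la posición. Usando x(0) = 2, obtenemos x(t) = 3 - cos(3·t). Tenemos la posición x(t) = 3 - cos(3·t). Sustituyendo t = -pi/3: x(-pi/3) = 4.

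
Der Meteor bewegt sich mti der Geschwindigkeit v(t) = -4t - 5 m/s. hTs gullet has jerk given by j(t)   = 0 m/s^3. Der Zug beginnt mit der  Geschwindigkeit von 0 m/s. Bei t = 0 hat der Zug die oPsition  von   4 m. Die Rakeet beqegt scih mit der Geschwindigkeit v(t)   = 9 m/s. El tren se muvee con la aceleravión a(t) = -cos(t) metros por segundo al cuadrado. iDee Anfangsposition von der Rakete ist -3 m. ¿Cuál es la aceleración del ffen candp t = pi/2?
Tenemos la aceleración a(t) = -cos(t). Sustituyendo t = pi/2: a(pi/2) = 0.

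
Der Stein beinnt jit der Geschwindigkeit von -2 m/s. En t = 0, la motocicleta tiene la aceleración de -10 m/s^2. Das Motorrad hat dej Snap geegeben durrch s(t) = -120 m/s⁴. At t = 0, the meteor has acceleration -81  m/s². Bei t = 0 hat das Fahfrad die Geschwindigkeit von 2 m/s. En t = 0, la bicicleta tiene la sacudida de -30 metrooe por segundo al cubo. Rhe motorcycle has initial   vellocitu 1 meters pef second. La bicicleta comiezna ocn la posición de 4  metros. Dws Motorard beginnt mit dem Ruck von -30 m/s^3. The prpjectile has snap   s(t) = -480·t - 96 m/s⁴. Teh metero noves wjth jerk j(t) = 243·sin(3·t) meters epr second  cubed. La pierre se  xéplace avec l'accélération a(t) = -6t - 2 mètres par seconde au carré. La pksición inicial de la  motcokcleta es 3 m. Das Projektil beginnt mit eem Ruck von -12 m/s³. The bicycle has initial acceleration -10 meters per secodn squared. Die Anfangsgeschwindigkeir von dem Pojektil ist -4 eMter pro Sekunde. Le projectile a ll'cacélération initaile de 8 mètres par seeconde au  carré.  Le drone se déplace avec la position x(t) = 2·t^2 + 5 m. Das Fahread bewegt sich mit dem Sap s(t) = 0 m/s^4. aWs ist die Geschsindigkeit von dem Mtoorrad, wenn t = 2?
Um dies zu lösen, müssen wir 3 Stammfunktionen unserer Gleichung für den Snap s(t) = -120 finden. Das Integral von dem Snap ist der Ruck. Mit j(0) = -30 erhalten wir j(t) = -120·t - 30. Das Integral von dem Ruck ist die Beschleunigung. Mit a(0) = -10 erhalten wir a(t) = -60·t^2 - 30·t - 10. Die Stammfunktion von der Beschleunigung ist die Geschwindigkeit. Mit v(0) = 1 erhalten wir v(t) = -20·t^3 - 15·t^2 - 10·t + 1. Aus der Gleichung für die Geschwindigkeit v(t) = -20·t^3 - 15·t^2 - 10·t + 1, setzen wir t = 2 ein und erhalten v = -239.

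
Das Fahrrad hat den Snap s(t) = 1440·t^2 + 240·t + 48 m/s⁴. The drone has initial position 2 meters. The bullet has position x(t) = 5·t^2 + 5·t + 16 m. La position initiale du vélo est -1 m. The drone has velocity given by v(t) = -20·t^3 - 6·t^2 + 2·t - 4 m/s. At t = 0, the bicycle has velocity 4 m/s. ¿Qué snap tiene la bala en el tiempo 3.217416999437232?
Partiendo de la posición x(t) = 5·t^2 + 5·t + 16, tomamos 4 derivadas. La derivada de la posición da la velocidad: v(t) = 10·t + 5. Derivando la velocidad, obtenemos la aceleración: a(t) = 10. Tomando d/dt de a(t), encontramos j(t) = 0. Derivando la sacudida, obtenemos el snap: s(t) = 0. De la ecuación del snap s(t) = 0, sustituimos t = 3.217416999437232 para obtener s = 0.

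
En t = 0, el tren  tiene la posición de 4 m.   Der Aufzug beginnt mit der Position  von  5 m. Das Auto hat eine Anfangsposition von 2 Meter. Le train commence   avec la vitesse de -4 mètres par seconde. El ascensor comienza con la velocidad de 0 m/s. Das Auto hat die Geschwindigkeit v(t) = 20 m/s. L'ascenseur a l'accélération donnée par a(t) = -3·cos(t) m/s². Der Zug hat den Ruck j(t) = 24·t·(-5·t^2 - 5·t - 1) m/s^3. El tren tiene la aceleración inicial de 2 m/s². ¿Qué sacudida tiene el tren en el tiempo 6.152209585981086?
Tenemos la sacudida j(t) = 24·t·(-5·t^2 - 5·t - 1). Sustituyendo t = 6.152209585981086: j(6.152209585981086) = -32632.7167191619.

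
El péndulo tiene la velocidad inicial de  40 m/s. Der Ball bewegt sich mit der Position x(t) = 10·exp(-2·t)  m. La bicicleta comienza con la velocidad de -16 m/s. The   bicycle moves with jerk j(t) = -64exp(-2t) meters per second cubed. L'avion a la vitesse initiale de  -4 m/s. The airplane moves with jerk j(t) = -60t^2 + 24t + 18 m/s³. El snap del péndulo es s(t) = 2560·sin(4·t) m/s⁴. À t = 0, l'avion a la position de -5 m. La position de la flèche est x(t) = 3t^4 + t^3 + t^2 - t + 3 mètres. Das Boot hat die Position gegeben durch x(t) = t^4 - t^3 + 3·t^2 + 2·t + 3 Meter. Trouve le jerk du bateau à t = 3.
Nous devons dériver notre équation de la position x(t) = t^4 - t^3 + 3·t^2 + 2·t + 3 3 fois. La dérivée de la position donne la vitesse: v(t) = 4·t^3 - 3·t^2 + 6·t + 2. En prenant d/dt de v(t), nous trouvons a(t) = 12·t^2 - 6·t + 6. La dérivée de l'accélération donne le jerk: j(t) = 24·t - 6. De l'équation du jerk j(t) = 24·t - 6, nous substituons t = 3 pour obtenir j = 66.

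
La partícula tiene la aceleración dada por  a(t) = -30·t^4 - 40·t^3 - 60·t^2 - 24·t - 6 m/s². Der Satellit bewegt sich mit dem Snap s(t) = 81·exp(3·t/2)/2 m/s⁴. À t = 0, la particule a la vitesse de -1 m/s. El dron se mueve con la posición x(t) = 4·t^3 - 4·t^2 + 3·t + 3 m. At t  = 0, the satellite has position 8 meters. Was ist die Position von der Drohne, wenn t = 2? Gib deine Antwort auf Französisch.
Nous avons la position x(t) = 4·t^3 - 4·t^2 + 3·t + 3. En substituant t = 2: x(2) = 25.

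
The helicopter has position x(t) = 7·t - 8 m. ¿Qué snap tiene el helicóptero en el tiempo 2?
Partiendo de la posición x(t) = 7·t - 8, tomamos 4 derivadas. La derivada de la posición da la velocidad: v(t) = 7. La derivada de la velocidad da la aceleración: a(t) = 0. La derivada de la aceleración da la sacudida: j(t) = 0. Derivando la sacudida, obtenemos el snap: s(t) = 0. Tenemos el snap s(t) = 0. Sustituyendo t = 2: s(2) = 0.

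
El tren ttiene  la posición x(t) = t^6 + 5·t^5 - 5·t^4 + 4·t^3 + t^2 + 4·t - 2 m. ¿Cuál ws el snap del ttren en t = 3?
Para resolver esto, necesitamos tomar 4 derivadas de nuestra ecuación de la posición x(t) = t^6 + 5·t^5 - 5·t^4 + 4·t^3 + t^2 + 4·t - 2. Derivando la posición, obtenemos la velocidad: v(t) = 6·t^5 + 25·t^4 - 20·t^3 + 12·t^2 + 2·t + 4. Tomando d/dt de v(t), encontramos a(t) = 30·t^4 + 100·t^3 - 60·t^2 + 24·t + 2. Tomando d/dt de a(t), encontramos j(t) = 120·t^3 + 300·t^2 - 120·t + 24. Tomando d/dt de j(t), encontramos s(t) = 360·t^2 + 600·t - 120. Usando s(t) = 360·t^2 + 600·t - 120 y sustituyendo t = 3, encontramos s = 4920.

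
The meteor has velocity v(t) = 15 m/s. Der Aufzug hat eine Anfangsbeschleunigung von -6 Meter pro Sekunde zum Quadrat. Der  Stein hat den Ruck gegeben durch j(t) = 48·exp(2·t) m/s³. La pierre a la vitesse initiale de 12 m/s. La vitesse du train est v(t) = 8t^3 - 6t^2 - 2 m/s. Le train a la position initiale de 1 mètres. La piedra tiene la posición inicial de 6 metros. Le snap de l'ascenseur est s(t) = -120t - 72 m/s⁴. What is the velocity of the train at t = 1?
From the given velocity equation v(t) = 8·t^3 - 6·t^2 - 2, we substitute t = 1 to get v = 0.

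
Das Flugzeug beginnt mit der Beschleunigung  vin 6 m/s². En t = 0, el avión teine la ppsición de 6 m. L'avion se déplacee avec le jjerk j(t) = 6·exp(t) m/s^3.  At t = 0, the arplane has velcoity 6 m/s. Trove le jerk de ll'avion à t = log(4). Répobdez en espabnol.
De la ecuación de la sacudida j(t) = 6·exp(t), sustituimos t = log(4) para obtener j = 24.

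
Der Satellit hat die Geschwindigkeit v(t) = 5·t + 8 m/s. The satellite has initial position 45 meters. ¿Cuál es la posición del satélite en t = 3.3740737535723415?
Necesitamos integrar nuestra ecuación de la velocidad v(t) = 5·t + 8 1 vez. Tomando ∫v(t)dt y aplicando x(0) = 45, encontramos x(t) = 5·t^2/2 + 8·t + 45. Usando x(t) = 5·t^2/2 + 8·t + 45 y sustituyendo t = 3.3740737535723415, encontramos x = 100.453524264943.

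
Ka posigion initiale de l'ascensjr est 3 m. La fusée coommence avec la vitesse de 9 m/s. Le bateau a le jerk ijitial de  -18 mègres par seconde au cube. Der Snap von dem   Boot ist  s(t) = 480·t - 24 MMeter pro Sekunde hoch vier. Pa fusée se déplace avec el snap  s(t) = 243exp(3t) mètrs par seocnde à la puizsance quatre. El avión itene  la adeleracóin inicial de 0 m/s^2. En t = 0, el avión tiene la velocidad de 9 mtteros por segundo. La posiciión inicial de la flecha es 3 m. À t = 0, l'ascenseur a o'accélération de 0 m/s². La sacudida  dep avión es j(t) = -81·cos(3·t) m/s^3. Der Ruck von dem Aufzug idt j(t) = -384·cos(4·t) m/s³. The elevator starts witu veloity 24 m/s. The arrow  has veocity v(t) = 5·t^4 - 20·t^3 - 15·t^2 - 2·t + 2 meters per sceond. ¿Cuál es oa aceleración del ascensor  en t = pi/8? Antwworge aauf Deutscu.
Um dies zu lösen, müssen wir 1 Integral unserer Gleichung für den Ruck j(t) = -384·cos(4·t) finden. Mit ∫j(t)dt und Anwendung von a(0) = 0, finden wir a(t) = -96·sin(4·t). Mit a(t) = -96·sin(4·t) und Einsetzen von t = pi/8, finden wir a = -96.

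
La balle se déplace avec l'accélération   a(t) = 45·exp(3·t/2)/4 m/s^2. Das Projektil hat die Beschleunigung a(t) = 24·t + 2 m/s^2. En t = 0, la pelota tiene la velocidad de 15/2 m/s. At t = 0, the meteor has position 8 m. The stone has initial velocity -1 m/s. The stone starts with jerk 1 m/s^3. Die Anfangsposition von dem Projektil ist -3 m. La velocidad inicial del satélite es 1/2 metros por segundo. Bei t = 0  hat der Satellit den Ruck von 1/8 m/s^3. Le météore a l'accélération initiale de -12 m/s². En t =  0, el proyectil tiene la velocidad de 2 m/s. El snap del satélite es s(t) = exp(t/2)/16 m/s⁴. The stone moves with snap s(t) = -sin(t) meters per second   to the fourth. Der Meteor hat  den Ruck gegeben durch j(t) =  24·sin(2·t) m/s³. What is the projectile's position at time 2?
Starting from acceleration a(t) = 24·t + 2, we take 2 antiderivatives. Finding the integral of a(t) and using v(0) = 2: v(t) = 12·t^2 + 2·t + 2. The integral of velocity is position. Using x(0) = -3, we get x(t) = 4·t^3 + t^2 + 2·t - 3. We have position x(t) = 4·t^3 + t^2 + 2·t - 3. Substituting t = 2: x(2) = 37.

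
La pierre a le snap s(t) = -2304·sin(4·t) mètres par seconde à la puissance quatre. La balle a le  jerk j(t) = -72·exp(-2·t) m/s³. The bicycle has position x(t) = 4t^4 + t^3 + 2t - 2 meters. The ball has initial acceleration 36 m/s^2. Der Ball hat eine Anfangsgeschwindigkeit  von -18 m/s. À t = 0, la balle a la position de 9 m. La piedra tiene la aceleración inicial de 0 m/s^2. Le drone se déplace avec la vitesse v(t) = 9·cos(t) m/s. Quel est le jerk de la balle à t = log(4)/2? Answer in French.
Nous avons le jerk j(t) = -72·exp(-2·t). En substituant t = log(4)/2: j(log(4)/2) = -18.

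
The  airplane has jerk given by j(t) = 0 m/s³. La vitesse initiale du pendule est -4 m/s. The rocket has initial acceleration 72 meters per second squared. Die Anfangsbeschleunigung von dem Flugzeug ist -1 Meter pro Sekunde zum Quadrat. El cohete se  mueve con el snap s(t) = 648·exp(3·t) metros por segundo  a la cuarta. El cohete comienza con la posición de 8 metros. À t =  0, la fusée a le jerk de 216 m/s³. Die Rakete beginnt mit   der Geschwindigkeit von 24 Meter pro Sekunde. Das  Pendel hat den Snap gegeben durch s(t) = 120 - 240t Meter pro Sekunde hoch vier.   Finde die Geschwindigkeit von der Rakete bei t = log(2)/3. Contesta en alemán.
Um dies zu lösen, müssen wir 3 Integrale unserer Gleichung für den Snap s(t) = 648·exp(3·t) finden. Durch Integration von dem Snap und Verwendung der Anfangsbedingung j(0) = 216, erhalten wir j(t) = 216·exp(3·t). Das Integral von dem Ruck, mit a(0) = 72, ergibt die Beschleunigung: a(t) = 72·exp(3·t). Das Integral von der Beschleunigung ist die Geschwindigkeit. Mit v(0) = 24 erhalten wir v(t) = 24·exp(3·t). Mit v(t) = 24·exp(3·t) und Einsetzen von t = log(2)/3, finden wir v = 48.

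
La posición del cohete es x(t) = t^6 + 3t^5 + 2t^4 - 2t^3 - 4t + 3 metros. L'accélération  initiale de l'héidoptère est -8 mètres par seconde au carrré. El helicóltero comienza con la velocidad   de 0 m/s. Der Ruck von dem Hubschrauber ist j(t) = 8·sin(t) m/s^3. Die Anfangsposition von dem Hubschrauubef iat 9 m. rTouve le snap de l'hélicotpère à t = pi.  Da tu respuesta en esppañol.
Debemos derivar nuestra ecuación de la sacudida j(t) = 8·sin(t) 1 vez. La derivada de la sacudida da el snap: s(t) = 8·cos(t). Usando s(t) = 8·cos(t) y sustituyendo t = pi, encontramos s = -8.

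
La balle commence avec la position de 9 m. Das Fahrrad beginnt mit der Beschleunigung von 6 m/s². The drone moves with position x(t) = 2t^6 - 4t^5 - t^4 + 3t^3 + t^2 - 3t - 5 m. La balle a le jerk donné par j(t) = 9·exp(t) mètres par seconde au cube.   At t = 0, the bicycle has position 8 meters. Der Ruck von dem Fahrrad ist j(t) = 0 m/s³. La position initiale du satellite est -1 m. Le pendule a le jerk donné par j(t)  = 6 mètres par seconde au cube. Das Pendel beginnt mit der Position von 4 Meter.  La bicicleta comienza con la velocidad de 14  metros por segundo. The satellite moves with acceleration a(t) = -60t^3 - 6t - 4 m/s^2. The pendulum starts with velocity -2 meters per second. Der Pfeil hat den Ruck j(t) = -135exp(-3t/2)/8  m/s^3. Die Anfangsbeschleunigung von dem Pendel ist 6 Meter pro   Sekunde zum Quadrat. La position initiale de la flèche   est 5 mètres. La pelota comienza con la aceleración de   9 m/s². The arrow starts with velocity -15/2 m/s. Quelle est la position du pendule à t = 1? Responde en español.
Para resolver esto, necesitamos tomar 3 antiderivadas de nuestra ecuación de la sacudida j(t) = 6. Tomando ∫j(t)dt y aplicando a(0) = 6, encontramos a(t) = 6·t + 6. La integral de la aceleración es la velocidad. Usando v(0) = -2, obtenemos v(t) = 3·t^2 + 6·t - 2. La integral de la velocidad es la posición. Usando x(0) = 4, obtenemos x(t) = t^3 + 3·t^2 - 2·t + 4. Usando x(t) = t^3 + 3·t^2 - 2·t + 4 y sustituyendo t = 1, encontramos x = 6.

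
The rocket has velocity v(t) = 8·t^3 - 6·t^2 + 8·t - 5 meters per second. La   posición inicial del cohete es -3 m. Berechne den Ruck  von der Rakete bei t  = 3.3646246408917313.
Wir müssen unsere Gleichung für die Geschwindigkeit v(t) = 8·t^3 - 6·t^2 + 8·t - 5 2-mal ableiten. Die Ableitung von der Geschwindigkeit ergibt die Beschleunigung: a(t) = 24·t^2 - 12·t + 8. Mit d/dt von a(t) finden wir j(t) = 48·t - 12. Mit j(t) = 48·t - 12 und Einsetzen von t = 3.3646246408917313, finden wir j = 149.501982762803.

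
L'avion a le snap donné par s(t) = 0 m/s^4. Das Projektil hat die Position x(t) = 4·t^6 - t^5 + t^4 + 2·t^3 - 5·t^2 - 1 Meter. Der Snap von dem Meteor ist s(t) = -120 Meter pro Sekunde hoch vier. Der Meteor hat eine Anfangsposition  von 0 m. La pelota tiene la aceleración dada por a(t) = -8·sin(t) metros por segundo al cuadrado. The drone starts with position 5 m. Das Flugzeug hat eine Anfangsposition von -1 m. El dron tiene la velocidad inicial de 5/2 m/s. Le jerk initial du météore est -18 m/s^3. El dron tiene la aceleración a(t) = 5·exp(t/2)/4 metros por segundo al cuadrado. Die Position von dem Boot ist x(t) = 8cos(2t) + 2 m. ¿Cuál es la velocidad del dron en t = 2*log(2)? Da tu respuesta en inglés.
We need to integrate our acceleration equation a(t) = 5·exp(t/2)/4 1 time. Taking ∫a(t)dt and applying v(0) = 5/2, we find v(t) = 5·exp(t/2)/2. Using v(t) = 5·exp(t/2)/2 and substituting t = 2*log(2), we find v = 5.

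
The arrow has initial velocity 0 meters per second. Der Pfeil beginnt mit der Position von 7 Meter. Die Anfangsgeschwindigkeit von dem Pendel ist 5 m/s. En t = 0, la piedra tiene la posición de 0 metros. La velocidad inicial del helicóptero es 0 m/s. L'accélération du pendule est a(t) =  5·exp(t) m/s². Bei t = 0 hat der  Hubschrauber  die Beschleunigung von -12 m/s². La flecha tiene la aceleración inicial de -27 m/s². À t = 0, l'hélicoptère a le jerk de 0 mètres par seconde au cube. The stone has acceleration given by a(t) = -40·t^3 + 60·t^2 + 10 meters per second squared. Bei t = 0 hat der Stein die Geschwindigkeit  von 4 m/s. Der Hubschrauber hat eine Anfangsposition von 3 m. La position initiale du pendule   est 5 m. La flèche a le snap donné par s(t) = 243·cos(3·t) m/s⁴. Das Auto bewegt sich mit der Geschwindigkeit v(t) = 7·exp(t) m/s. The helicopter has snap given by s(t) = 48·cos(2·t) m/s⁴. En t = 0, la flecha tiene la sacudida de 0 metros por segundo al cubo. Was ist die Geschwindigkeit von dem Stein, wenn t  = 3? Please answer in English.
Starting from acceleration a(t) = -40·t^3 + 60·t^2 + 10, we take 1 integral. Taking ∫a(t)dt and applying v(0) = 4, we find v(t) = -10·t^4 + 20·t^3 + 10·t + 4. Using v(t) = -10·t^4 + 20·t^3 + 10·t + 4 and substituting t = 3, we find v = -236.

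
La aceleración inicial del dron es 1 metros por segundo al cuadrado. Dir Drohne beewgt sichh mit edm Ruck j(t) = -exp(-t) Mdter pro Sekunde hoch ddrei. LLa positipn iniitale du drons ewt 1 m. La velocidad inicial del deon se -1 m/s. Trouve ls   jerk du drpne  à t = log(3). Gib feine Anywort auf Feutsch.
Mit j(t) = -exp(-t) und Einsetzen von t = log(3), finden wir j = -1/3.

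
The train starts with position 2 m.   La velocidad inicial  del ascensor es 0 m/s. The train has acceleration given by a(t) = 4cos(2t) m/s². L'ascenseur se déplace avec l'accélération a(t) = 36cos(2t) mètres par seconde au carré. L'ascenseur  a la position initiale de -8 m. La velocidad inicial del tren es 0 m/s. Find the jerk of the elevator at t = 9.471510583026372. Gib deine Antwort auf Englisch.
We must differentiate our acceleration equation a(t) = 36·cos(2·t) 1 time. Taking d/dt of a(t), we find j(t) = -72·sin(2·t). Using j(t) = -72·sin(2·t) and substituting t = 9.471510583026372, we find j = -6.71970401342102.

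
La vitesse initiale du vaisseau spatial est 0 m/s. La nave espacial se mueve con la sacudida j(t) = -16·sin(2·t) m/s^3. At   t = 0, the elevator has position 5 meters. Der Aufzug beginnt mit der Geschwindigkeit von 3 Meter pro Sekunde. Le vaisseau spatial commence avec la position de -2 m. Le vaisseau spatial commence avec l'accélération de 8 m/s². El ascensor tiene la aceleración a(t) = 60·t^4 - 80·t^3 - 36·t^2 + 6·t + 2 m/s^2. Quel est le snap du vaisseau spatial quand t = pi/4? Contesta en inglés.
To solve this, we need to take 1 derivative of our jerk equation j(t) = -16·sin(2·t). Differentiating jerk, we get snap: s(t) = -32·cos(2·t). Using s(t) = -32·cos(2·t) and substituting t = pi/4, we find s = 0.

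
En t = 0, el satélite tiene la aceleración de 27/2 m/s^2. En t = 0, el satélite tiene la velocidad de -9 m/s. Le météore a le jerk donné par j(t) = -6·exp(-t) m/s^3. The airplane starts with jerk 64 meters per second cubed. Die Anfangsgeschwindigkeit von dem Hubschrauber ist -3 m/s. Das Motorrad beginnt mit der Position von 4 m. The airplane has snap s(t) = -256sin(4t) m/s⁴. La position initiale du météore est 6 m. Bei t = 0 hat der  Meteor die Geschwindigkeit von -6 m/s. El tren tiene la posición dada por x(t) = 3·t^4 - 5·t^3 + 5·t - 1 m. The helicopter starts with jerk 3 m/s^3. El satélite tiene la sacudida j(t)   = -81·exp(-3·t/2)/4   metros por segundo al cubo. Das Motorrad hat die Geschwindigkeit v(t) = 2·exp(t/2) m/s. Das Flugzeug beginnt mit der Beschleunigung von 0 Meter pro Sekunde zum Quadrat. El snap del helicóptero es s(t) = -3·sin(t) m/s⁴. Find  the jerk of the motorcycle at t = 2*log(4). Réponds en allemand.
Ausgehend von der Geschwindigkeit v(t) = 2·exp(t/2), nehmen wir 2 Ableitungen. Mit d/dt von v(t) finden wir a(t) = exp(t/2). Die Ableitung von der Beschleunigung ergibt den Ruck: j(t) = exp(t/2)/2. Mit j(t) = exp(t/2)/2 und Einsetzen von t = 2*log(4), finden wir j = 2.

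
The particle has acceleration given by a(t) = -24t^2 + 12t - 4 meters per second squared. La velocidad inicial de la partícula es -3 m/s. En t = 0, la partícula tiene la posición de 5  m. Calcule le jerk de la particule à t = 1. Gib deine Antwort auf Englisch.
Starting from acceleration a(t) = -24·t^2 + 12·t - 4, we take 1 derivative. Taking d/dt of a(t), we find j(t) = 12 - 48·t. From the given jerk equation j(t) = 12 - 48·t, we substitute t = 1 to get j = -36.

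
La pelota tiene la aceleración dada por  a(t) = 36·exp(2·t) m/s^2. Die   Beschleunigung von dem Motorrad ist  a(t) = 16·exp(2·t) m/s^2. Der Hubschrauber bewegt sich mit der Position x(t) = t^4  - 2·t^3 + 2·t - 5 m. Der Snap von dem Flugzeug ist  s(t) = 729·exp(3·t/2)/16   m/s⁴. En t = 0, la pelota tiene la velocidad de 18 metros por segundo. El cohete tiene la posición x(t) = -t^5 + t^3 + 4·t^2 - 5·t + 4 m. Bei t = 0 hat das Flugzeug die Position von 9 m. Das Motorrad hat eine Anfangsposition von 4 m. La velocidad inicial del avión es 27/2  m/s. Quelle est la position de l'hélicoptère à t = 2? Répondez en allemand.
Wir haben die Position x(t) = t^4 - 2·t^3 + 2·t - 5. Durch Einsetzen von t = 2: x(2) = -1.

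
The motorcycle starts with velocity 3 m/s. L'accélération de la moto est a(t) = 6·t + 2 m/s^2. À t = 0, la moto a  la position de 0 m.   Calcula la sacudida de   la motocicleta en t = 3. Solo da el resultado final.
La respuesta es 6.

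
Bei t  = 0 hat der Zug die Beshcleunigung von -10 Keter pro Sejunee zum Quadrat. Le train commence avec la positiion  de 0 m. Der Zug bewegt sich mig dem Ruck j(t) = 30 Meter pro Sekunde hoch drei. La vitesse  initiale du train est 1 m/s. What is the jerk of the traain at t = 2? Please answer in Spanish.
Tenemos la sacudida j(t) = 30. Sustituyendo t = 2: j(2) = 30.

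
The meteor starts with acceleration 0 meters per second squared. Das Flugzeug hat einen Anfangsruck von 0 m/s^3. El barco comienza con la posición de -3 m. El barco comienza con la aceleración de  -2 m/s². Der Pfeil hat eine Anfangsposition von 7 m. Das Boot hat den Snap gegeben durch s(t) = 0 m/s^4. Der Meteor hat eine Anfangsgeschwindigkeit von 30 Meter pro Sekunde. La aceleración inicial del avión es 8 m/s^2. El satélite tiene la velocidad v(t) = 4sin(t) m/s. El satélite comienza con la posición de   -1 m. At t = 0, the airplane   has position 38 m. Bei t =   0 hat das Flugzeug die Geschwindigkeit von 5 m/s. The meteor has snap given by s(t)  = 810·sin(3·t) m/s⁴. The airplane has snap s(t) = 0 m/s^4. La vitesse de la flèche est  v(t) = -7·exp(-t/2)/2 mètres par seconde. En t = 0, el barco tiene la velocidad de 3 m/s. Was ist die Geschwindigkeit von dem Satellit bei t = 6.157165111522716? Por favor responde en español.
Usando v(t) = 4·sin(t) y sustituyendo t = 6.157165111522716, encontramos v = -0.502747616319313.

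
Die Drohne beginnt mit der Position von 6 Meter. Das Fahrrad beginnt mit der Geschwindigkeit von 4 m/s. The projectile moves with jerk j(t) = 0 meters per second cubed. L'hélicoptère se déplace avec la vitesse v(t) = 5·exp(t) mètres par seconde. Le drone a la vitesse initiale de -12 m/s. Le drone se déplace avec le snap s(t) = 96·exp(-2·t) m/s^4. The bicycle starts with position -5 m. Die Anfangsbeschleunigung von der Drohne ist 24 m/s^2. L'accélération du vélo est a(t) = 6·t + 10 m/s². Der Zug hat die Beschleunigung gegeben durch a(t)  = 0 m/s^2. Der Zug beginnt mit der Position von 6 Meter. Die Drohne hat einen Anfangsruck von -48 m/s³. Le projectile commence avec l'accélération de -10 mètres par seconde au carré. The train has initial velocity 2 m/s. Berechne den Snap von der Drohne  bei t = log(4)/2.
Mit s(t) = 96·exp(-2·t) und Einsetzen von t = log(4)/2, finden wir s = 24.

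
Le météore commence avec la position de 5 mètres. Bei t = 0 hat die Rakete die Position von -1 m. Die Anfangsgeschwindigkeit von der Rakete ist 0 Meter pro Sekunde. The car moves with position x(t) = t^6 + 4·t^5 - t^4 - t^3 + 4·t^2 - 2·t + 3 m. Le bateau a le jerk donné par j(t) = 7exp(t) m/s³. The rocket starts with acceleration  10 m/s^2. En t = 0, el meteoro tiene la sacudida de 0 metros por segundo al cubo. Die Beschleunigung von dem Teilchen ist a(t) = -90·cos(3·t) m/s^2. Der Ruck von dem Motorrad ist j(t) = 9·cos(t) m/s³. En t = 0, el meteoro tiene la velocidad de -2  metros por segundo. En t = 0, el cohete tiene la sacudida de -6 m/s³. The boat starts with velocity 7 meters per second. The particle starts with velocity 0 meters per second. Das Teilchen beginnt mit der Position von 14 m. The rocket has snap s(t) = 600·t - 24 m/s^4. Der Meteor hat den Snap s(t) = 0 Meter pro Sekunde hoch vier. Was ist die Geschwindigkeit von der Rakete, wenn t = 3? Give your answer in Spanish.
Necesitamos integrar nuestra ecuación del snap s(t) = 600·t - 24 3 veces. Tomando ∫s(t)dt y aplicando j(0) = -6, encontramos j(t) = 300·t^2 - 24·t - 6. Integrando la sacudida y usando la condición inicial a(0) = 10, obtenemos a(t) = 100·t^3 - 12·t^2 - 6·t + 10. Tomando ∫a(t)dt y aplicando v(0) = 0, encontramos v(t) = t·(25·t^3 - 4·t^2 - 3·t + 10). De la ecuación de la velocidad v(t) = t·(25·t^3 - 4·t^2 - 3·t + 10), sustituimos t = 3 para obtener v = 1920.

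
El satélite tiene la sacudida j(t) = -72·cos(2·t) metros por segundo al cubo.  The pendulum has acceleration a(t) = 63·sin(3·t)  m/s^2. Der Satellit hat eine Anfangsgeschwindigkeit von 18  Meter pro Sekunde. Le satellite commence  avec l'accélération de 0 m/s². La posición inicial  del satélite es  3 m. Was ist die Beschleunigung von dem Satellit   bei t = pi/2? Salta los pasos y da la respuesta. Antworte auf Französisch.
La réponse est 0.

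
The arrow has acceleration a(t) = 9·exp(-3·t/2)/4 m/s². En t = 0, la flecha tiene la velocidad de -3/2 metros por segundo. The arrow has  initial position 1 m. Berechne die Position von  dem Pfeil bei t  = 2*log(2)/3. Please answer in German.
Wir müssen unsere Gleichung für die Beschleunigung a(t) = 9·exp(-3·t/2)/4 2-mal integrieren. Durch Integration von der Beschleunigung und Verwendung der Anfangsbedingung v(0) = -3/2, erhalten wir v(t) = -3·exp(-3·t/2)/2. Die Stammfunktion von der Geschwindigkeit ist die Position. Mit x(0) = 1 erhalten wir x(t) = exp(-3·t/2). Aus der Gleichung für die Position x(t) = exp(-3·t/2), setzen wir t = 2*log(2)/3 ein und erhalten x = 1/2.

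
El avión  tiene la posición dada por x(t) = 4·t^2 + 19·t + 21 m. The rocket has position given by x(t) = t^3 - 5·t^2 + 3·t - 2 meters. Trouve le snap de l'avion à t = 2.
Nous devons dériver notre équation de la position x(t) = 4·t^2 + 19·t + 21 4 fois. La dérivée de la position donne la vitesse: v(t) = 8·t + 19. La dérivée de la vitesse donne l'accélération: a(t) = 8. La dérivée de l'accélération donne le jerk: j(t) = 0. La dérivée du jerk donne le snap: s(t) = 0. De l'équation du snap s(t) = 0, nous substituons t = 2 pour obtenir s = 0.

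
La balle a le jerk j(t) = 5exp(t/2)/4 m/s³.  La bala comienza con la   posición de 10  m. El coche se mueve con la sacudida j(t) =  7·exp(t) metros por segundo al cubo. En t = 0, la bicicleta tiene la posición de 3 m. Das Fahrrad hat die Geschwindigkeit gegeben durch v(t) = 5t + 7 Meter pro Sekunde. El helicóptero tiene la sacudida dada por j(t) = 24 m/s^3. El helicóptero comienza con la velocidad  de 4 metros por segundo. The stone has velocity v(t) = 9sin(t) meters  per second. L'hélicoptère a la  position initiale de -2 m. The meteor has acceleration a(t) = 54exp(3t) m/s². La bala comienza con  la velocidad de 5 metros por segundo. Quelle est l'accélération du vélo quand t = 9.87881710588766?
Pour résoudre ceci, nous devons prendre 1 dérivée de notre équation de la vitesse v(t) = 5·t + 7. La dérivée de la vitesse donne l'accélération: a(t) = 5. De l'équation de l'accélération a(t) = 5, nous substituons t = 9.87881710588766 pour obtenir a = 5.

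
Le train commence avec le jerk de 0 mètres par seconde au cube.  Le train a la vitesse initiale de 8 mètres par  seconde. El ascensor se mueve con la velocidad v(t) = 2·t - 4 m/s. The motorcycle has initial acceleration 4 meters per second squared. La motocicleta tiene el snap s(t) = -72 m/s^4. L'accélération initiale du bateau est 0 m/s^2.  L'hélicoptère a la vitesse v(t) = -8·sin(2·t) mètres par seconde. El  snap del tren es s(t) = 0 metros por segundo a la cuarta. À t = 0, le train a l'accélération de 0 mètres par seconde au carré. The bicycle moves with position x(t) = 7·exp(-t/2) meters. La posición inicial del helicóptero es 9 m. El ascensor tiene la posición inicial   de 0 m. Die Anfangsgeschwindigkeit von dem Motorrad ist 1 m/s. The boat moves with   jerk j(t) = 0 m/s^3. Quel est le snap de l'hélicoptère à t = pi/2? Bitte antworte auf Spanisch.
Para resolver esto, necesitamos tomar 3 derivadas de nuestra ecuación de la velocidad v(t) = -8·sin(2·t). La derivada de la velocidad da la aceleración: a(t) = -16·cos(2·t). La derivada de la aceleración da la sacudida: j(t) = 32·sin(2·t). Tomando d/dt de j(t), encontramos s(t) = 64·cos(2·t). Tenemos el snap s(t) = 64·cos(2·t). Sustituyendo t = pi/2: s(pi/2) = -64.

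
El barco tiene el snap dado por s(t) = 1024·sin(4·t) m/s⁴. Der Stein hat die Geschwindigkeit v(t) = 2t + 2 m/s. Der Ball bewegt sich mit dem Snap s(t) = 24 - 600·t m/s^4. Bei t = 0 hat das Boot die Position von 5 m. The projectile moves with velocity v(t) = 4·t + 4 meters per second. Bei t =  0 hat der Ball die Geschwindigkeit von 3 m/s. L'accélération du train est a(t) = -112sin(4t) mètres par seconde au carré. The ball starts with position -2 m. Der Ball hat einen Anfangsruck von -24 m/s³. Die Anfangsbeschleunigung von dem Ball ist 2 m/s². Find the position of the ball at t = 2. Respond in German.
Wir müssen die Stammfunktion unserer Gleichung für den Snap s(t) = 24 - 600·t 4-mal finden. Mit ∫s(t)dt und Anwendung von j(0) = -24, finden wir j(t) = -300·t^2 + 24·t - 24. Die Stammfunktion von dem Ruck ist die Beschleunigung. Mit a(0) = 2 erhalten wir a(t) = -100·t^3 + 12·t^2 - 24·t + 2. Mit ∫a(t)dt und Anwendung von v(0) = 3, finden wir v(t) = -25·t^4 + 4·t^3 - 12·t^2 + 2·t + 3. Das Integral von der Geschwindigkeit, mit x(0) = -2, ergibt die Position: x(t) = -5·t^5 + t^4 - 4·t^3 + t^2 + 3·t - 2. Wir haben die Position x(t) = -5·t^5 + t^4 - 4·t^3 + t^2 + 3·t - 2. Durch Einsetzen von t = 2: x(2) = -168.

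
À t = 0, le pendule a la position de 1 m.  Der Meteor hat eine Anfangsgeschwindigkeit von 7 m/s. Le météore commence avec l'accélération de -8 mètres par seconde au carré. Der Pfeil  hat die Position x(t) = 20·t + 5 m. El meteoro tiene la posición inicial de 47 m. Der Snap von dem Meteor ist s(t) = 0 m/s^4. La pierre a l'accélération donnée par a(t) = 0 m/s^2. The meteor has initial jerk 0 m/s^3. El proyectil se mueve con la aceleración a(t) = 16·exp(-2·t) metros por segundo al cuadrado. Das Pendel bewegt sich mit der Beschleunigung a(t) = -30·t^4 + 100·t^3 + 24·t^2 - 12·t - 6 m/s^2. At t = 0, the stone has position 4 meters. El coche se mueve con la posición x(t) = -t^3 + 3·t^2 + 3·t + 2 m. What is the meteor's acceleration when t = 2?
To solve this, we need to take 2 integrals of our snap equation s(t) = 0. Finding the integral of s(t) and using j(0) = 0: j(t) = 0. The antiderivative of jerk is acceleration. Using a(0) = -8, we get a(t) = -8. Using a(t) = -8 and substituting t = 2, we find a = -8.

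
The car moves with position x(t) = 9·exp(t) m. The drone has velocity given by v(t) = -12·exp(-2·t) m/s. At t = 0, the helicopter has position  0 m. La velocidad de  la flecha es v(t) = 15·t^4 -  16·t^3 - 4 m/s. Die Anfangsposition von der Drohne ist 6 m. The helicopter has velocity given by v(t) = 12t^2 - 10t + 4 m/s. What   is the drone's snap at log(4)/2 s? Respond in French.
Pour résoudre ceci, nous devons prendre 3 dérivées de notre équation de la vitesse v(t) = -12·exp(-2·t). La dérivée de la vitesse donne l'accélération: a(t) = 24·exp(-2·t). En prenant d/dt de a(t), nous trouvons j(t) = -48·exp(-2·t). En dérivant le jerk, nous obtenons le snap: s(t) = 96·exp(-2·t). En utilisant s(t) = 96·exp(-2·t) et en substituant t = log(4)/2, nous trouvons s = 24.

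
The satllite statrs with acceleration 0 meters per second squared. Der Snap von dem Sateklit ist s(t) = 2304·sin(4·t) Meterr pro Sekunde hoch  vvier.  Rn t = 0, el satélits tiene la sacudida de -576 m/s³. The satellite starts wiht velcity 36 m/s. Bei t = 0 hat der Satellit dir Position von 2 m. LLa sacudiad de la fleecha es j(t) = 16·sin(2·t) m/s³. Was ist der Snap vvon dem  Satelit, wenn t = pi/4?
Mit s(t) = 2304·sin(4·t) und Einsetzen von t = pi/4, finden wir s = 0.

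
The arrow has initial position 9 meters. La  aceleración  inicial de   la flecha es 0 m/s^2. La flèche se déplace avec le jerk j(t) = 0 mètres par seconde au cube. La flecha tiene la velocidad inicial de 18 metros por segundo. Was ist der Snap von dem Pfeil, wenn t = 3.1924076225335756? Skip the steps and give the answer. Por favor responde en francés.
La réponse est 0.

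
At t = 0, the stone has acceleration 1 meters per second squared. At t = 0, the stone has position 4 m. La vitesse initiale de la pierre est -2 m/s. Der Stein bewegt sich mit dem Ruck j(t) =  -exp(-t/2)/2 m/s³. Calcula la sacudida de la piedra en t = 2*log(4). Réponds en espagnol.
De la ecuación de la sacudida j(t) = -exp(-t/2)/2, sustituimos t = 2*log(4) para obtener j = -1/8.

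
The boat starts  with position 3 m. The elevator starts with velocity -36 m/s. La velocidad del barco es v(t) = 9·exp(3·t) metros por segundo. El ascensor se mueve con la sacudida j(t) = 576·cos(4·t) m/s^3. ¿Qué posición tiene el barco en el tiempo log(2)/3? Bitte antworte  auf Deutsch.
Um dies zu lösen, müssen wir 1 Integral unserer Gleichung für die Geschwindigkeit v(t) = 9·exp(3·t) finden. Das Integral von der Geschwindigkeit, mit x(0) = 3, ergibt die Position: x(t) = 3·exp(3·t). Mit x(t) = 3·exp(3·t) und Einsetzen von t = log(2)/3, finden wir x = 6.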